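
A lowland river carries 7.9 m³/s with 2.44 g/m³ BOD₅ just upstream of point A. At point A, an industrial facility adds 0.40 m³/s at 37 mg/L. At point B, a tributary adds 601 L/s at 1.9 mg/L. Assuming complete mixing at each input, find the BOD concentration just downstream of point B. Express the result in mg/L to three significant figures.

3.96 mg/L

After input A: C = (7.9·2.44 + 0.4·37) / 8.3 = 4.106 mg/L.
601 L/s = 0.601 m³/s.
After input B: C = (8.3·4.106 + 0.601·1.9) / 8.901 = 3.957 mg/L.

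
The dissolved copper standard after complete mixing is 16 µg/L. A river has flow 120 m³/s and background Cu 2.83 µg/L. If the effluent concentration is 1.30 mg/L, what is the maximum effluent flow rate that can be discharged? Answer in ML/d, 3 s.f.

106 ML/d

2.83 µg/L = 0.00283 mg/L.
16 µg/L = 0.016 mg/L.
Mass balance at complete mixing: C_std·(Q_w + Q_r) = Q_w·C_e + Q_r·C_b.
Rearranging, Q_w = Q_r·(C_std − C_b)/(C_e − C_std) = 120·(0.016 − 0.00283) / (1.3 − 0.016) = 1.231 m³/s.
= 106.3 ML/d.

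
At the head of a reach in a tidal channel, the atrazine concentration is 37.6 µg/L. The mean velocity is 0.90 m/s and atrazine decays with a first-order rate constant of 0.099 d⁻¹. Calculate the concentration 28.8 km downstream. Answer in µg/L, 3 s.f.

Travel time t = 28.8 km / 0.90 m/s = 2.88e+04/0.90 = 3.2e+04 s = 0.3704 d.
First-order decay: C = 37.6·exp(−0.099·0.3704) = 37.6·0.964 = 36.25 µg/L.

36.2 µg/L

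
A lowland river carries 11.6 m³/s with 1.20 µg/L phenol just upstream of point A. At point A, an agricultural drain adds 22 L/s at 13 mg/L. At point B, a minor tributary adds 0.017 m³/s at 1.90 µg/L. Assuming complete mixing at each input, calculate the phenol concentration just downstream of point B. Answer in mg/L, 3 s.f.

0.0258 mg/L

1.20 µg/L = 0.0012 mg/L.
22 L/s = 0.022 m³/s.
After input A: C = (11.6·0.0012 + 0.022·13) / 11.62 = 0.02581 mg/L.
1.90 µg/L = 0.0019 mg/L.
After input B: C = (11.62·0.02581 + 0.017·0.0019) / 11.64 = 0.02577 mg/L.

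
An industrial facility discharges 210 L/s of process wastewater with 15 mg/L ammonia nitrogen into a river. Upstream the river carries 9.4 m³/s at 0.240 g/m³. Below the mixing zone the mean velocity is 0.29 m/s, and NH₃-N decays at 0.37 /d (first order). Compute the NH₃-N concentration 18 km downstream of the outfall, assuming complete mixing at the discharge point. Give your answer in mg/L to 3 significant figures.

0.431 mg/L

210 L/s = 0.21 m³/s.
After complete mixing, C₀ = (0.21·15 + 9.4·0.24) / 9.61 = 0.5625 mg/L.
Travel time t = 1.8e+04 m / 0.29 m/s = 6.207e+04 s = 0.7184 d.
C = 0.5625·exp(−0.37·0.7184) = 0.5625·0.7666 = 0.4312 mg/L.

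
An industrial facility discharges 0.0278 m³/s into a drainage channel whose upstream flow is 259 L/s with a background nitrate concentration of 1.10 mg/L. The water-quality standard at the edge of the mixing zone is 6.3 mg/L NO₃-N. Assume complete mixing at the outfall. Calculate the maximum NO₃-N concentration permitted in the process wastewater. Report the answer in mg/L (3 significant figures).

54.7 mg/L

259 L/s = 0.259 m³/s.
Mass balance: 6.3·0.2868 = 0.0278·Cₑ + 0.259·1.1.
Cₑ = (1.807 − 0.2849) / 0.0278 = 54.75 mg/L.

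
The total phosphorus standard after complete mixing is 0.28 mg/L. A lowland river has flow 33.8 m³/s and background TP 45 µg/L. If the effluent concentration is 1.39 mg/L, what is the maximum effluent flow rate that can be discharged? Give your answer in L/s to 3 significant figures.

7160 L/s

45 µg/L = 0.045 mg/L.
Mass balance at complete mixing: C_std·(Q_w + Q_r) = Q_w·C_e + Q_r·C_b.
Rearranging, Q_w = Q_r·(C_std − C_b)/(C_e − C_std) = 33.8·(0.28 − 0.045) / (1.39 − 0.28) = 7.156 m³/s.
= 7156 L/s.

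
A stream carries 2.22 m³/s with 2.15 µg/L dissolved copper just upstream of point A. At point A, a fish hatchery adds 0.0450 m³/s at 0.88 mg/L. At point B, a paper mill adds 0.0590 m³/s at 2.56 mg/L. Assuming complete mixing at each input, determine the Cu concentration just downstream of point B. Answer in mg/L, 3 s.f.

0.0841 mg/L

2.15 µg/L = 0.00215 mg/L.
After input A: C = (2.22·0.00215 + 0.045·0.88) / 2.265 = 0.01959 mg/L.
After input B: C = (2.265·0.01959 + 0.059·2.56) / 2.324 = 0.08408 mg/L.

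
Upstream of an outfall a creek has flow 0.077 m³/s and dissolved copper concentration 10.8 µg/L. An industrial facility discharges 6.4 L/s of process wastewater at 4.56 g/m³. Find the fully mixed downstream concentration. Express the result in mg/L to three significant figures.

6.4 L/s = 0.0064 m³/s.
10.8 µg/L = 0.0108 mg/L.
By mass balance at complete mixing, C = (0.0064·4.56 + 0.077·0.0108) / (0.0064 + 0.077) = 0.03002/0.0834 = 0.3599 mg/L.

0.360 mg/L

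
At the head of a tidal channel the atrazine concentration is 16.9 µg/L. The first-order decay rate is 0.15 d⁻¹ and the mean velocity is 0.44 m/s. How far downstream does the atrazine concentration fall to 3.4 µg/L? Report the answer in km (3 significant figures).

From C = C₀·e^(−kt), t = ln(C₀/C)/k = ln(16.9/3.4)/0.15 = 1.604/0.15 = 10.69 d.
Distance = v·t = 0.44 m/s × 9.236e+05 s = 4.064e+05 m = 406.4 km.

406 km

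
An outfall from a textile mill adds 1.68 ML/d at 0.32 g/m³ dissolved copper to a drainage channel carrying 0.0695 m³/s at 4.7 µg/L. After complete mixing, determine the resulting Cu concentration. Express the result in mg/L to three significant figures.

0.0736 mg/L

1.68 ML/d = 0.01944 m³/s.
4.7 µg/L = 0.0047 mg/L.
Flow-weighted mixing gives C = (0.01944·0.32 + 0.0695·0.0047) / (0.01944 + 0.0695) = 0.006549/0.08894 = 0.07363 mg/L.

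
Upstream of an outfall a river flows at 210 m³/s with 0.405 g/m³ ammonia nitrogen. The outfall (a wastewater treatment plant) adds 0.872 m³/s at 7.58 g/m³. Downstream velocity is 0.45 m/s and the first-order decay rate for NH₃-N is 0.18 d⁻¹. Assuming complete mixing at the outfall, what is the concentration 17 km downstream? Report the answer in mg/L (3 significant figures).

0.402 mg/L

After complete mixing, C₀ = (0.872·7.58 + 210·0.405) / 210.9 = 0.4347 mg/L.
Travel time t = 1.7e+04 m / 0.45 m/s = 3.778e+04 s = 0.4372 d.
C = 0.4347·exp(−0.18·0.4372) = 0.4347·0.9243 = 0.4018 mg/L.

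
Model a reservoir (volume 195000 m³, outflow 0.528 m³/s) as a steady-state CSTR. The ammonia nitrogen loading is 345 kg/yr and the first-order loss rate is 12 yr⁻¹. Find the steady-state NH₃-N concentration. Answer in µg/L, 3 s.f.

Outflow Q = 0.528 m³/s × 3.156e+07 s/yr = 1.666e+07 m³/yr.
Steady-state CSTR mass balance: W = Q·C + k·V·C, so C = W/(Q + kV).
Q + kV = 1.666e+07 + 12·195000 = 1.9e+07 m³/yr.
C = 345/1.9e+07 = 1.816e-05 kg/m³ = 0.01816 mg/L = 18.16 µg/L.

18.2 µg/L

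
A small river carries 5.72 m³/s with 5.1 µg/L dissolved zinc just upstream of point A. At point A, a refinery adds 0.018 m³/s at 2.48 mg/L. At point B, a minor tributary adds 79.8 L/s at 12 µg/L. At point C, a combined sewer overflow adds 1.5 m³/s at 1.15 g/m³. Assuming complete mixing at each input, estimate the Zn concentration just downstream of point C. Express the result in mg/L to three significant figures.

0.246 mg/L

5.1 µg/L = 0.0051 mg/L.
After input A: C = (5.72·0.0051 + 0.018·2.48) / 5.738 = 0.01286 mg/L.
79.8 L/s = 0.0798 m³/s.
12 µg/L = 0.012 mg/L.
After input B: C = (5.738·0.01286 + 0.0798·0.012) / 5.818 = 0.01285 mg/L.
After input C: C = (5.818·0.01285 + 1.5·1.15) / 7.318 = 0.2459 mg/L.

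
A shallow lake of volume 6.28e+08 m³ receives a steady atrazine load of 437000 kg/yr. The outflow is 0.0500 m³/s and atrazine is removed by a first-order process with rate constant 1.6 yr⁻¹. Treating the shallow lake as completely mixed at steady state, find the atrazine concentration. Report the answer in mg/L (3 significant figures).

Outflow Q = 0.0500 m³/s × 3.156e+07 s/yr = 1.578e+06 m³/yr.
Steady-state CSTR mass balance: W = Q·C + k·V·C, so C = W/(Q + kV).
Q + kV = 1.578e+06 + 1.6·6.28e+08 = 1.006e+09 m³/yr.
C = 437000/1.006e+09 = 0.0004342 kg/m³ = 0.4342 mg/L.

0.434 mg/L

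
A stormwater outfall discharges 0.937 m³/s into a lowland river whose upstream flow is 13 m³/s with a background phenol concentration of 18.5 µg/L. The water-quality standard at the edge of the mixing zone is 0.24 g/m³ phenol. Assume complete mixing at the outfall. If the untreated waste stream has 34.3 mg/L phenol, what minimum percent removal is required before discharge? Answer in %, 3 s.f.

18.5 µg/L = 0.0185 mg/L.
Mass balance: 0.24·13.94 = 0.937·Cₑ + 13·0.0185.
Cₑ = (3.345 − 0.2405) / 0.937 = 3.313 mg/L.
Required removal = 1 − 3.313/34.3 = 90.34 %.

90.3 %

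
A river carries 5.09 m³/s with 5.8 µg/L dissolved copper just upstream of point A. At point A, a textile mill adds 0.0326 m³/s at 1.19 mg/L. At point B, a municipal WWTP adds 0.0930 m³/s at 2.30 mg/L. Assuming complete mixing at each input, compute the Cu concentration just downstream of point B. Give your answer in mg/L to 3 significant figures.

0.0541 mg/L

5.8 µg/L = 0.0058 mg/L.
After input A: C = (5.09·0.0058 + 0.0326·1.19) / 5.123 = 0.01334 mg/L.
After input B: C = (5.123·0.01334 + 0.093·2.3) / 5.216 = 0.05411 mg/L.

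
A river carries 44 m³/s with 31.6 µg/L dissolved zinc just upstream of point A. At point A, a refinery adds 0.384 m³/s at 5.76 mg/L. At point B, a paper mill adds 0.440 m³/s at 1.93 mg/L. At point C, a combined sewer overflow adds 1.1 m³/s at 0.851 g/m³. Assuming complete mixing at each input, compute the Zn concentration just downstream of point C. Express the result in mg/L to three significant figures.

0.117 mg/L

31.6 µg/L = 0.0316 mg/L.
After input A: C = (44·0.0316 + 0.384·5.76) / 44.38 = 0.08116 mg/L.
After input B: C = (44.38·0.08116 + 0.44·1.93) / 44.82 = 0.09931 mg/L.
After input C: C = (44.82·0.09931 + 1.1·0.851) / 45.92 = 0.1173 mg/L.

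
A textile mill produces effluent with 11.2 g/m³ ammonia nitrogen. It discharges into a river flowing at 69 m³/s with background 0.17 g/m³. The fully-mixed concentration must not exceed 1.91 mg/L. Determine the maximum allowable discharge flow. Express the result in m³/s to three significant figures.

Mass balance at complete mixing: C_std·(Q_w + Q_r) = Q_w·C_e + Q_r·C_b.
Rearranging, Q_w = Q_r·(C_std − C_b)/(C_e − C_std) = 69·(1.91 − 0.17) / (11.2 − 1.91) = 12.92 m³/s.

12.9 m³/s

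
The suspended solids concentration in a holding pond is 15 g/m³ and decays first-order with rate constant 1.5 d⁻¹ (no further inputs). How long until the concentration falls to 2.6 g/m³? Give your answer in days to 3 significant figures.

t = ln(C₀/C)/k = ln(15/2.6)/1.5 = 1.753/1.5 = 1.168 d.

1.17 d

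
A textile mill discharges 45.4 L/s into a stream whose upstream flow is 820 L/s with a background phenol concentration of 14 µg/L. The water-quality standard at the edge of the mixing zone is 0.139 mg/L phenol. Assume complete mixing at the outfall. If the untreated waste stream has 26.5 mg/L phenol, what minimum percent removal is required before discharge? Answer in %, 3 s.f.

45.4 L/s = 0.0454 m³/s.
820 L/s = 0.82 m³/s.
14 µg/L = 0.014 mg/L.
Mass balance: 0.139·0.8654 = 0.0454·Cₑ + 0.82·0.014.
Cₑ = (0.1203 − 0.01148) / 0.0454 = 2.397 mg/L.
Required removal = 1 − 2.397/26.5 = 90.96 %.

91.0 %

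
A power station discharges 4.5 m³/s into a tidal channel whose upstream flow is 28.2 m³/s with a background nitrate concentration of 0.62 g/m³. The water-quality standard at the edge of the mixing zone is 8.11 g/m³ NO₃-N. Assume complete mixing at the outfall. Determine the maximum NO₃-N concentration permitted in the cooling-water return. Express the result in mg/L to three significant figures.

Mass balance: 8.11·32.7 = 4.5·Cₑ + 28.2·0.62.
Cₑ = (265.2 − 17.48) / 4.5 = 55.05 mg/L.

55.0 mg/L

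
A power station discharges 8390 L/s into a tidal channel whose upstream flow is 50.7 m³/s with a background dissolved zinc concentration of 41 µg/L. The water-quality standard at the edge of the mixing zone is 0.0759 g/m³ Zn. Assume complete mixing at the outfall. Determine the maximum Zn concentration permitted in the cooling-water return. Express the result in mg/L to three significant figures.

8390 L/s = 8.39 m³/s.
41 µg/L = 0.041 mg/L.
Mass balance: 0.0759·59.09 = 8.39·Cₑ + 50.7·0.041.
Cₑ = (4.485 − 2.079) / 8.39 = 0.2868 mg/L.

0.287 mg/L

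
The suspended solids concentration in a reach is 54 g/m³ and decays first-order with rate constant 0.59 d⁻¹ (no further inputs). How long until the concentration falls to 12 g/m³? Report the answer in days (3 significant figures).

t = ln(C₀/C)/k = ln(54/12)/0.59 = 1.504/0.59 = 2.549 d.

2.55 d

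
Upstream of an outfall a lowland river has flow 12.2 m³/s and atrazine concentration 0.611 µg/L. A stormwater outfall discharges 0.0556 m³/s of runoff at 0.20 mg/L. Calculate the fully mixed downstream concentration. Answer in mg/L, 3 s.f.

0.611 µg/L = 0.000611 mg/L.
Conservation of mass across the mixing zone: C = (0.0556·0.2 + 12.2·0.000611) / (0.0556 + 12.2) = 0.01857/12.26 = 0.001516 mg/L.

0.00152 mg/L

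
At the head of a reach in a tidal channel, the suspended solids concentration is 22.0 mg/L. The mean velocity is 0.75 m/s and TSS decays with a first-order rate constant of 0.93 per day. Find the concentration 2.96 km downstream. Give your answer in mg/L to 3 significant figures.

Travel time t = 2.96 km / 0.75 m/s = 2960/0.75 = 3947 s = 0.04568 d.
First-order decay: C = 22.0·exp(−0.93·0.04568) = 22.0·0.9584 = 21.08 mg/L.

21.1 mg/L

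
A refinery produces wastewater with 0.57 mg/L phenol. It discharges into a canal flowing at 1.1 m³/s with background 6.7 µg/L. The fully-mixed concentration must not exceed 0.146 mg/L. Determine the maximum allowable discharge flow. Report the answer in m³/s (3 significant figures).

6.7 µg/L = 0.0067 mg/L.
Mass balance at complete mixing: C_std·(Q_w + Q_r) = Q_w·C_e + Q_r·C_b.
Rearranging, Q_w = Q_r·(C_std − C_b)/(C_e − C_std) = 1.1·(0.146 − 0.0067) / (0.57 − 0.146) = 0.3614 m³/s.

0.361 m³/s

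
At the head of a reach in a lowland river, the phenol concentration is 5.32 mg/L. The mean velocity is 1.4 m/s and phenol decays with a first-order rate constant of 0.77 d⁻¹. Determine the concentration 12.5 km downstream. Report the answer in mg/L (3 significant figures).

4.91 mg/L

Travel time t = 12.5 km / 1.4 m/s = 1.25e+04/1.4 = 8929 s = 0.1033 d.
First-order decay: C = 5.32·exp(−0.77·0.1033) = 5.32·0.9235 = 4.913 mg/L.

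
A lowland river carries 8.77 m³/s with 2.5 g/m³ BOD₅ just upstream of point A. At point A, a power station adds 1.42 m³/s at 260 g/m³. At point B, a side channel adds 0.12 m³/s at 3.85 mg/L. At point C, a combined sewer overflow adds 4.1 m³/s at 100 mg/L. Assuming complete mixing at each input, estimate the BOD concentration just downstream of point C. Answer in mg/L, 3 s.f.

55.6 mg/L

After input A: C = (8.77·2.5 + 1.42·260) / 10.19 = 38.38 mg/L.
After input B: C = (10.19·38.38 + 0.12·3.85) / 10.31 = 37.98 mg/L.
After input C: C = (10.31·37.98 + 4.1·100) / 14.41 = 55.63 mg/L.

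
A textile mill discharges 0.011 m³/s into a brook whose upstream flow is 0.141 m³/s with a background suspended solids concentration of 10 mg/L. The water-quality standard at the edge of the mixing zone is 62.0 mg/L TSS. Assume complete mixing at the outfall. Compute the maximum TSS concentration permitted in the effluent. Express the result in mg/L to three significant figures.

729 mg/L

Mass balance: 62·0.152 = 0.011·Cₑ + 0.141·10.
Cₑ = (9.424 − 1.41) / 0.011 = 728.5 mg/L.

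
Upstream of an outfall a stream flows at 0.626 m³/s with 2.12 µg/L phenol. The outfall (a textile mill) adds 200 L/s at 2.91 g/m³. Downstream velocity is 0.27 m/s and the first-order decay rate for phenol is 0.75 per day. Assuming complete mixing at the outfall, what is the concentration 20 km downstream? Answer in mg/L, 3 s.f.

200 L/s = 0.2 m³/s.
2.12 µg/L = 0.00212 mg/L.
After complete mixing, C₀ = (0.2·2.91 + 0.626·0.00212) / 0.826 = 0.7062 mg/L.
Travel time t = 2e+04 m / 0.27 m/s = 7.407e+04 s = 0.8573 d.
C = 0.7062·exp(−0.75·0.8573) = 0.7062·0.5257 = 0.3713 mg/L.

0.371 mg/L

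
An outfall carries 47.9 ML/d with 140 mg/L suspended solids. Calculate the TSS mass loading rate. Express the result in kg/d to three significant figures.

6710 kg/d

47.9 ML/d = 0.5544 m³/s.
Mass flux = Q·C = 0.5544 m³/s × 140 g/m³ = 77.62 g/s.
= 77.62 g/s × 86.4 = 6706 kg/d.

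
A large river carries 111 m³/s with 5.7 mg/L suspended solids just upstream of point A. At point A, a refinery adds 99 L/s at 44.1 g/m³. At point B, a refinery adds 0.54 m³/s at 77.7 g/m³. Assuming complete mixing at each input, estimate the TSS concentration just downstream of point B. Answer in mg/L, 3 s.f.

6.08 mg/L

99 L/s = 0.099 m³/s.
After input A: C = (111·5.7 + 0.099·44.1) / 111.1 = 5.734 mg/L.
After input B: C = (111.1·5.734 + 0.54·77.7) / 111.6 = 6.082 mg/L.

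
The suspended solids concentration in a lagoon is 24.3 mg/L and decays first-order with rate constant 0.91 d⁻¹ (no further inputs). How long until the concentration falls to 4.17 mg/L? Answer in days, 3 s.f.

1.94 d

t = ln(C₀/C)/k = ln(24.3/4.17)/0.91 = 1.763/0.91 = 1.937 d.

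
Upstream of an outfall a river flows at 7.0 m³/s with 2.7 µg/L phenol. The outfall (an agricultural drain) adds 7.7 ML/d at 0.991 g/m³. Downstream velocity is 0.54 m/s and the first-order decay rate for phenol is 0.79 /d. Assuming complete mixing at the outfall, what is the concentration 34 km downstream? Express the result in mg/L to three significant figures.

7.7 ML/d = 0.08912 m³/s.
2.7 µg/L = 0.0027 mg/L.
After complete mixing, C₀ = (0.08912·0.991 + 7·0.0027) / 7.089 = 0.01512 mg/L.
Travel time t = 3.4e+04 m / 0.54 m/s = 6.296e+04 s = 0.7287 d.
C = 0.01512·exp(−0.79·0.7287) = 0.01512·0.5623 = 0.008505 mg/L.

0.00850 mg/L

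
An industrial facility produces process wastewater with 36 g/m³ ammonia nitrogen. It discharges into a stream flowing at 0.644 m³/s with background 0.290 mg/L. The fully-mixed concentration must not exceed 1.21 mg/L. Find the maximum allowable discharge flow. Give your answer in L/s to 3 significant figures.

Mass balance at complete mixing: C_std·(Q_w + Q_r) = Q_w·C_e + Q_r·C_b.
Rearranging, Q_w = Q_r·(C_std − C_b)/(C_e − C_std) = 0.644·(1.21 − 0.29) / (36 − 1.21) = 0.01703 m³/s.
= 17.03 L/s.

17.0 L/s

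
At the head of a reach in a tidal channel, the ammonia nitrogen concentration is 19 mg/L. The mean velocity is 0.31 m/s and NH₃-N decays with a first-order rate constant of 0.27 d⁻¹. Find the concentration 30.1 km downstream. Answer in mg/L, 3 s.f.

14.0 mg/L

Travel time t = 30.1 km / 0.31 m/s = 3.01e+04/0.31 = 9.71e+04 s = 1.124 d.
First-order decay: C = 19·exp(−0.27·1.124) = 19·0.7383 = 14.03 mg/L.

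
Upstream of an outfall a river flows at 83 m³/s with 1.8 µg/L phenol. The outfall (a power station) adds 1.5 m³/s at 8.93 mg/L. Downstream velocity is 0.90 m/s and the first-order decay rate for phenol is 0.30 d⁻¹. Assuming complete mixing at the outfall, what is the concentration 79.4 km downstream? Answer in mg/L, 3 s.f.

0.118 mg/L

1.8 µg/L = 0.0018 mg/L.
After complete mixing, C₀ = (1.5·8.93 + 83·0.0018) / 84.5 = 0.1603 mg/L.
Travel time t = 7.94e+04 m / 0.90 m/s = 8.822e+04 s = 1.021 d.
C = 0.1603·exp(−0.30·1.021) = 0.1603·0.7361 = 0.118 mg/L.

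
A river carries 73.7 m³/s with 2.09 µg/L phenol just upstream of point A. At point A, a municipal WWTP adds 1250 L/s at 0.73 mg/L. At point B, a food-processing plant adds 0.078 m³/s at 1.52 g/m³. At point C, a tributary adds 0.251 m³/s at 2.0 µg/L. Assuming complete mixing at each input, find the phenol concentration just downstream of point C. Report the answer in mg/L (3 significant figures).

0.0157 mg/L

2.09 µg/L = 0.00209 mg/L.
1250 L/s = 1.25 m³/s.
After input A: C = (73.7·0.00209 + 1.25·0.73) / 74.95 = 0.01423 mg/L.
After input B: C = (74.95·0.01423 + 0.078·1.52) / 75.03 = 0.0158 mg/L.
2.0 µg/L = 0.002 mg/L.
After input C: C = (75.03·0.0158 + 0.251·0.002) / 75.28 = 0.01575 mg/L.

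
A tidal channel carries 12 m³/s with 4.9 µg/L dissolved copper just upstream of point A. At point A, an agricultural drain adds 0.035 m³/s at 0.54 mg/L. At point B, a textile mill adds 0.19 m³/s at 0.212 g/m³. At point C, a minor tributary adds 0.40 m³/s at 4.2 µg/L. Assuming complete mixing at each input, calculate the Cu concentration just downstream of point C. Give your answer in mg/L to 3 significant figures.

4.9 µg/L = 0.0049 mg/L.
After input A: C = (12·0.0049 + 0.035·0.54) / 12.04 = 0.006456 mg/L.
After input B: C = (12.04·0.006456 + 0.19·0.212) / 12.22 = 0.009651 mg/L.
4.2 µg/L = 0.0042 mg/L.
After input C: C = (12.22·0.009651 + 0.4·0.0042) / 12.62 = 0.009478 mg/L.

0.00948 mg/L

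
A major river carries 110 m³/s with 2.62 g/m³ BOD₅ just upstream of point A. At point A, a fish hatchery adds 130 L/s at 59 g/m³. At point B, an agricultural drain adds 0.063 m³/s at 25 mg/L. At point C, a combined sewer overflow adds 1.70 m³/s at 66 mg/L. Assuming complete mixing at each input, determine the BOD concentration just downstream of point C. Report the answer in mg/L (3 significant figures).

3.66 mg/L

130 L/s = 0.13 m³/s.
After input A: C = (110·2.62 + 0.13·59) / 110.1 = 2.687 mg/L.
After input B: C = (110.1·2.687 + 0.063·25) / 110.2 = 2.699 mg/L.
After input C: C = (110.2·2.699 + 1.7·66) / 111.9 = 3.661 mg/L.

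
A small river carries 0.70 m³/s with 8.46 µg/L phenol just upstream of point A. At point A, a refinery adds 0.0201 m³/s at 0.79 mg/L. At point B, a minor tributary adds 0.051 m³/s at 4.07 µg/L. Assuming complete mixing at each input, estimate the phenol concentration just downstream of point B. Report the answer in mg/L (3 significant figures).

0.0285 mg/L

8.46 µg/L = 0.00846 mg/L.
After input A: C = (0.7·0.00846 + 0.0201·0.79) / 0.7201 = 0.03027 mg/L.
4.07 µg/L = 0.00407 mg/L.
After input B: C = (0.7201·0.03027 + 0.051·0.00407) / 0.7711 = 0.02854 mg/L.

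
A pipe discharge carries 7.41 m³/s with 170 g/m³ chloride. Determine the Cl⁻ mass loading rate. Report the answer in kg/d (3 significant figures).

109000 kg/d

Mass flux = Q·C = 7.41 m³/s × 170 g/m³ = 1260 g/s.
= 1260 g/s × 86.4 = 1.088e+05 kg/d.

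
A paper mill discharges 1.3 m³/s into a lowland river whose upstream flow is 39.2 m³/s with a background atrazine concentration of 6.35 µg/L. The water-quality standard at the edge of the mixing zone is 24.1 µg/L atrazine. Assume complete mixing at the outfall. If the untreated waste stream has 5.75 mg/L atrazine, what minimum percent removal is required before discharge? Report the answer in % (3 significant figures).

6.35 µg/L = 0.00635 mg/L.
24.1 µg/L = 0.0241 mg/L.
Mass balance: 0.0241·40.5 = 1.3·Cₑ + 39.2·0.00635.
Cₑ = (0.9761 − 0.2489) / 1.3 = 0.5593 mg/L.
Required removal = 1 − 0.5593/5.75 = 90.27 %.

90.3 %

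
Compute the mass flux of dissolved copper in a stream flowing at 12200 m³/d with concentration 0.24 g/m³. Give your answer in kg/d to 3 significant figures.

12200 m³/d = 0.1412 m³/s.
Mass flux = Q·C = 0.1412 m³/s × 0.24 g/m³ = 0.03389 g/s.
= 0.03389 g/s × 86.4 = 2.928 kg/d.

2.93 kg/d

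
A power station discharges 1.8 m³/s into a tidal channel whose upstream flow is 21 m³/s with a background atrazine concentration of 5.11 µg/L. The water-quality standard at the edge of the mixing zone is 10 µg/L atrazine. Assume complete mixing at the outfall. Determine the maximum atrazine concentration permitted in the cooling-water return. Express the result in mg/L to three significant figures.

5.11 µg/L = 0.00511 mg/L.
10 µg/L = 0.01 mg/L.
Mass balance: 0.01·22.8 = 1.8·Cₑ + 21·0.00511.
Cₑ = (0.228 − 0.1073) / 1.8 = 0.06705 mg/L.

0.0670 mg/L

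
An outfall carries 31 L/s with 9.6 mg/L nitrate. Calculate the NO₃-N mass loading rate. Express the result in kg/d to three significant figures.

31 L/s = 0.031 m³/s.
Mass flux = Q·C = 0.031 m³/s × 9.6 g/m³ = 0.2976 g/s.
= 0.2976 g/s × 86.4 = 25.71 kg/d.

25.7 kg/d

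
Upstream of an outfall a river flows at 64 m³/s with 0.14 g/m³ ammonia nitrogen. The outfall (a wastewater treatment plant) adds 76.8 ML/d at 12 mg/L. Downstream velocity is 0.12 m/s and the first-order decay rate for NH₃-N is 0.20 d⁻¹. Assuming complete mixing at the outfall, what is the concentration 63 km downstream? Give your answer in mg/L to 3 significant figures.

0.0897 mg/L

76.8 ML/d = 0.8889 m³/s.
After complete mixing, C₀ = (0.8889·12 + 64·0.14) / 64.89 = 0.3025 mg/L.
Travel time t = 6.3e+04 m / 0.12 m/s = 5.25e+05 s = 6.076 d.
C = 0.3025·exp(−0.20·6.076) = 0.3025·0.2966 = 0.08972 mg/L.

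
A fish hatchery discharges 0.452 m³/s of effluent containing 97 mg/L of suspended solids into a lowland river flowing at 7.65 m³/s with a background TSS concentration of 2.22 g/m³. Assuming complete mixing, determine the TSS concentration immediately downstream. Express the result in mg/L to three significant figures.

Conservation of mass across the mixing zone: C = (0.452·97 + 7.65·2.22) / (0.452 + 7.65) = 60.83/8.102 = 7.508 mg/L.

7.51 mg/L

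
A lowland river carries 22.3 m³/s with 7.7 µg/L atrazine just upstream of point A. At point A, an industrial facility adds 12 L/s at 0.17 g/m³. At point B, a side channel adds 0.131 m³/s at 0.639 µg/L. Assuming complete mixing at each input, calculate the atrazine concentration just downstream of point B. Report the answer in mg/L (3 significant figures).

7.7 µg/L = 0.0077 mg/L.
12 L/s = 0.012 m³/s.
After input A: C = (22.3·0.0077 + 0.012·0.17) / 22.31 = 0.007787 mg/L.
0.639 µg/L = 0.000639 mg/L.
After input B: C = (22.31·0.007787 + 0.131·0.000639) / 22.44 = 0.007746 mg/L.

0.00775 mg/L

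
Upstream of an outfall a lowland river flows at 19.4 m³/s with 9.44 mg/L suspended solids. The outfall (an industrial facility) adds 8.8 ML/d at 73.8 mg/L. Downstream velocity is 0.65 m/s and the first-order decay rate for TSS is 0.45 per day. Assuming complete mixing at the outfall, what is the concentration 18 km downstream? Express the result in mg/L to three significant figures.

8.8 ML/d = 0.1019 m³/s.
After complete mixing, C₀ = (0.1019·73.8 + 19.4·9.44) / 19.5 = 9.776 mg/L.
Travel time t = 1.8e+04 m / 0.65 m/s = 2.769e+04 s = 0.3205 d.
C = 9.776·exp(−0.45·0.3205) = 9.776·0.8657 = 8.463 mg/L.

8.46 mg/L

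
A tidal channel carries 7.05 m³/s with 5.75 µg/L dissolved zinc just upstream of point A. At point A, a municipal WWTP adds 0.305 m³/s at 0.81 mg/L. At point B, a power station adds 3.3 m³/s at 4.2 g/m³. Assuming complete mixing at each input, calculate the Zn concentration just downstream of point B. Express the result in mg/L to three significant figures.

5.75 µg/L = 0.00575 mg/L.
After input A: C = (7.05·0.00575 + 0.305·0.81) / 7.355 = 0.0391 mg/L.
After input B: C = (7.355·0.0391 + 3.3·4.2) / 10.65 = 1.328 mg/L.

1.33 mg/L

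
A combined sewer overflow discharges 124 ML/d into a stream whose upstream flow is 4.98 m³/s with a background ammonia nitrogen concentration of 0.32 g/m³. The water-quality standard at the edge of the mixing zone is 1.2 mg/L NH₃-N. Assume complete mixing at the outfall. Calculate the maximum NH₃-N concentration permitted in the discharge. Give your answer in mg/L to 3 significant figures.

4.25 mg/L

124 ML/d = 1.435 m³/s.
Mass balance: 1.2·6.415 = 1.435·Cₑ + 4.98·0.32.
Cₑ = (7.698 − 1.594) / 1.435 = 4.254 mg/L.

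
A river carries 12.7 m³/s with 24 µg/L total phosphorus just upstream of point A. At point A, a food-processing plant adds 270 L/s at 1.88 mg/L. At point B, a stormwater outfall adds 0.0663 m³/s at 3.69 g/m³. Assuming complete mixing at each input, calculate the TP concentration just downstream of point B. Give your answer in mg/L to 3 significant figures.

0.0811 mg/L

24 µg/L = 0.024 mg/L.
270 L/s = 0.27 m³/s.
After input A: C = (12.7·0.024 + 0.27·1.88) / 12.97 = 0.06264 mg/L.
After input B: C = (12.97·0.06264 + 0.0663·3.69) / 13.04 = 0.08108 mg/L.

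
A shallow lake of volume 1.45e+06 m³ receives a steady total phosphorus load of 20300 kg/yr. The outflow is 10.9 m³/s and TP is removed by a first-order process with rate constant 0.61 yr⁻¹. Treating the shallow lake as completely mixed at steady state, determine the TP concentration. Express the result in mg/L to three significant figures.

0.0589 mg/L

Outflow Q = 10.9 m³/s × 3.156e+07 s/yr = 3.44e+08 m³/yr.
Steady-state CSTR mass balance: W = Q·C + k·V·C, so C = W/(Q + kV).
Q + kV = 3.44e+08 + 0.61·1.45e+06 = 3.449e+08 m³/yr.
C = 20300/3.449e+08 = 5.886e-05 kg/m³ = 0.05886 mg/L.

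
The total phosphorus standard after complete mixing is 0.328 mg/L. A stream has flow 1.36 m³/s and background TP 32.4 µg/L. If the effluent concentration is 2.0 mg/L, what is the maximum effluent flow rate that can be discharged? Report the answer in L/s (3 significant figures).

240 L/s

32.4 µg/L = 0.0324 mg/L.
Mass balance at complete mixing: C_std·(Q_w + Q_r) = Q_w·C_e + Q_r·C_b.
Rearranging, Q_w = Q_r·(C_std − C_b)/(C_e − C_std) = 1.36·(0.328 − 0.0324) / (2 − 0.328) = 0.2404 m³/s.
= 240.4 L/s.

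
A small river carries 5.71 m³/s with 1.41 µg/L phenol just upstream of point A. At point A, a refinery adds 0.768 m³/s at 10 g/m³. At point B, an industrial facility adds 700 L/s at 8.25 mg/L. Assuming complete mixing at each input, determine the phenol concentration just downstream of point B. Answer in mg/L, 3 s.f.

1.88 mg/L

1.41 µg/L = 0.00141 mg/L.
After input A: C = (5.71·0.00141 + 0.768·10) / 6.478 = 1.187 mg/L.
700 L/s = 0.7 m³/s.
After input B: C = (6.478·1.187 + 0.7·8.25) / 7.178 = 1.876 mg/L.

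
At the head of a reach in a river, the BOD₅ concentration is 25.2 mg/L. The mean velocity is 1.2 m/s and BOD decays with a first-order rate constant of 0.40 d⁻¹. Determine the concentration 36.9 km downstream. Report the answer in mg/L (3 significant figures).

Travel time t = 36.9 km / 1.2 m/s = 3.69e+04/1.2 = 3.075e+04 s = 0.3559 d.
First-order decay: C = 25.2·exp(−0.40·0.3559) = 25.2·0.8673 = 21.86 mg/L.

21.9 mg/L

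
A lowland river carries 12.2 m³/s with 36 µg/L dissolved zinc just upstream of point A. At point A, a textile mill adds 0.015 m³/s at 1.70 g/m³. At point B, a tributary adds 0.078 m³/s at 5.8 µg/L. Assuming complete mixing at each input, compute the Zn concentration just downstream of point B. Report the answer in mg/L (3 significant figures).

0.0378 mg/L

36 µg/L = 0.036 mg/L.
After input A: C = (12.2·0.036 + 0.015·1.7) / 12.21 = 0.03804 mg/L.
5.8 µg/L = 0.0058 mg/L.
After input B: C = (12.21·0.03804 + 0.078·0.0058) / 12.29 = 0.03784 mg/L.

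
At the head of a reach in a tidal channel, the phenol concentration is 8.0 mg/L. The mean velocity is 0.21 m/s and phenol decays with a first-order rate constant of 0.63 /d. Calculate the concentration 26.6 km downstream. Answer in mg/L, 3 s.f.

3.18 mg/L

Travel time t = 26.6 km / 0.21 m/s = 2.66e+04/0.21 = 1.267e+05 s = 1.466 d.
First-order decay: C = 8.0·exp(−0.63·1.466) = 8.0·0.3971 = 3.177 mg/L.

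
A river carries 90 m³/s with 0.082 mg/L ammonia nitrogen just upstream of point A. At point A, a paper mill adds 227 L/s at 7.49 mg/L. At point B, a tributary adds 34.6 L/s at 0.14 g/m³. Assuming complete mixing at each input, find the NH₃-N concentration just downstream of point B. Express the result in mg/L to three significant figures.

227 L/s = 0.227 m³/s.
After input A: C = (90·0.082 + 0.227·7.49) / 90.23 = 0.1006 mg/L.
34.6 L/s = 0.0346 m³/s.
After input B: C = (90.23·0.1006 + 0.0346·0.14) / 90.26 = 0.1007 mg/L.

0.101 mg/L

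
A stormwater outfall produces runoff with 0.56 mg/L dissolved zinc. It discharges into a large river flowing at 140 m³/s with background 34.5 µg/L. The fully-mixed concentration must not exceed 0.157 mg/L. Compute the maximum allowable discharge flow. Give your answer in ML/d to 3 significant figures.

34.5 µg/L = 0.0345 mg/L.
Mass balance at complete mixing: C_std·(Q_w + Q_r) = Q_w·C_e + Q_r·C_b.
Rearranging, Q_w = Q_r·(C_std − C_b)/(C_e − C_std) = 140·(0.157 − 0.0345) / (0.56 − 0.157) = 42.56 m³/s.
= 3677 ML/d.

3680 ML/d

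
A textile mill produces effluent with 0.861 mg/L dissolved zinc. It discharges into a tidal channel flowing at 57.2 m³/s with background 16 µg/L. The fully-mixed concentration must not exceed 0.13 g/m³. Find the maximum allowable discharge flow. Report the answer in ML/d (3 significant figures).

771 ML/d

16 µg/L = 0.016 mg/L.
Mass balance at complete mixing: C_std·(Q_w + Q_r) = Q_w·C_e + Q_r·C_b.
Rearranging, Q_w = Q_r·(C_std − C_b)/(C_e − C_std) = 57.2·(0.13 − 0.016) / (0.861 − 0.13) = 8.92 m³/s.
= 770.7 ML/d.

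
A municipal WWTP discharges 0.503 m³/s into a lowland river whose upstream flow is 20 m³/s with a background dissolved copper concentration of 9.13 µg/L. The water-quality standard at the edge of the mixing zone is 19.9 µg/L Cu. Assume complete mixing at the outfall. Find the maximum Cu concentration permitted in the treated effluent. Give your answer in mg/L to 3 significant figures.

0.448 mg/L

9.13 µg/L = 0.00913 mg/L.
19.9 µg/L = 0.0199 mg/L.
Mass balance: 0.0199·20.5 = 0.503·Cₑ + 20·0.00913.
Cₑ = (0.408 − 0.1826) / 0.503 = 0.4481 mg/L.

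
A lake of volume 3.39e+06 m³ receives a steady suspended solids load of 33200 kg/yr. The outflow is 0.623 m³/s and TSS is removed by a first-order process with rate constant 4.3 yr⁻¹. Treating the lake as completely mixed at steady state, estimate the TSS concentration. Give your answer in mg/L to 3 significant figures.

Outflow Q = 0.623 m³/s × 3.156e+07 s/yr = 1.966e+07 m³/yr.
Steady-state CSTR mass balance: W = Q·C + k·V·C, so C = W/(Q + kV).
Q + kV = 1.966e+07 + 4.3·3.39e+06 = 3.424e+07 m³/yr.
C = 33200/3.424e+07 = 0.0009697 kg/m³ = 0.9697 mg/L.

0.970 mg/L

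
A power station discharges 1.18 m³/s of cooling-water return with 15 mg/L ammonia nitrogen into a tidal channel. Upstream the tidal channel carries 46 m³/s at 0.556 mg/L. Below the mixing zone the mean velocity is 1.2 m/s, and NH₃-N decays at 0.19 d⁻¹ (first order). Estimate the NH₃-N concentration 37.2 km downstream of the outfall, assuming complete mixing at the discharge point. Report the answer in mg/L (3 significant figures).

After complete mixing, C₀ = (1.18·15 + 46·0.556) / 47.18 = 0.9173 mg/L.
Travel time t = 3.72e+04 m / 1.2 m/s = 3.1e+04 s = 0.3588 d.
C = 0.9173·exp(−0.19·0.3588) = 0.9173·0.9341 = 0.8568 mg/L.

0.857 mg/L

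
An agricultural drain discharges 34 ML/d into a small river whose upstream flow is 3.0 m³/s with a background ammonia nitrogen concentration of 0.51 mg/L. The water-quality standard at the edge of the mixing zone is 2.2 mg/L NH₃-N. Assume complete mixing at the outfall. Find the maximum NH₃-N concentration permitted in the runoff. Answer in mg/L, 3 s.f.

15.1 mg/L

34 ML/d = 0.3935 m³/s.
Mass balance: 2.2·3.394 = 0.3935·Cₑ + 3·0.51.
Cₑ = (7.466 − 1.53) / 0.3935 = 15.08 mg/L.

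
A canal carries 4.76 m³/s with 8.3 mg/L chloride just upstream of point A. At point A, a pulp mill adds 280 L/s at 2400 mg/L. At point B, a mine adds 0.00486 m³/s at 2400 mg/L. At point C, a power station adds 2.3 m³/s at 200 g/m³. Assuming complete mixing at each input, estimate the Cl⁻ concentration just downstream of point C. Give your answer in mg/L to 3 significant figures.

280 L/s = 0.28 m³/s.
After input A: C = (4.76·8.3 + 0.28·2400) / 5.04 = 141.2 mg/L.
After input B: C = (5.04·141.2 + 0.00486·2400) / 5.045 = 143.3 mg/L.
After input C: C = (5.045·143.3 + 2.3·200) / 7.345 = 161.1 mg/L.

161 mg/L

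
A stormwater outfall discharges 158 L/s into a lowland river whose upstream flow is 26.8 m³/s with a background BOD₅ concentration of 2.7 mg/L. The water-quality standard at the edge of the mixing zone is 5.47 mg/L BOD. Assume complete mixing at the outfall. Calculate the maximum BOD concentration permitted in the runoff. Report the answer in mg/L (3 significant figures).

158 L/s = 0.158 m³/s.
Mass balance: 5.47·26.96 = 0.158·Cₑ + 26.8·2.7.
Cₑ = (147.5 − 72.36) / 0.158 = 475.3 mg/L.

475 mg/L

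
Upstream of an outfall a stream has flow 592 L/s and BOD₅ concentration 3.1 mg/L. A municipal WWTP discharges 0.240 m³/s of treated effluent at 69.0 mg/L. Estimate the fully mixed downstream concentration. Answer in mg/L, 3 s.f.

592 L/s = 0.592 m³/s.
By mass balance at complete mixing, C = (0.24·69 + 0.592·3.1) / (0.24 + 0.592) = 18.4/0.832 = 22.11 mg/L.

22.1 mg/L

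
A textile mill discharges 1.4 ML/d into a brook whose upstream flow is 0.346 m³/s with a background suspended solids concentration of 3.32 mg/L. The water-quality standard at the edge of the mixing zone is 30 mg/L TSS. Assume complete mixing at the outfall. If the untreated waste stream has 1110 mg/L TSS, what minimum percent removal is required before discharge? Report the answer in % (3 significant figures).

46.0 %

1.4 ML/d = 0.0162 m³/s.
Mass balance: 30·0.3622 = 0.0162·Cₑ + 0.346·3.32.
Cₑ = (10.87 − 1.149) / 0.0162 = 599.7 mg/L.
Required removal = 1 − 599.7/1110 = 45.97 %.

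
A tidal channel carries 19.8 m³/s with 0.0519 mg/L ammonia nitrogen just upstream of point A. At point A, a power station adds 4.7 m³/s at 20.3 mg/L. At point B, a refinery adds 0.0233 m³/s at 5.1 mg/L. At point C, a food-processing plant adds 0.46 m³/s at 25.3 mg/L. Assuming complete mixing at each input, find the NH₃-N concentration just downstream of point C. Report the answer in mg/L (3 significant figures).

4.33 mg/L

After input A: C = (19.8·0.0519 + 4.7·20.3) / 24.5 = 3.936 mg/L.
After input B: C = (24.5·3.936 + 0.0233·5.1) / 24.52 = 3.937 mg/L.
After input C: C = (24.52·3.937 + 0.46·25.3) / 24.98 = 4.331 mg/L.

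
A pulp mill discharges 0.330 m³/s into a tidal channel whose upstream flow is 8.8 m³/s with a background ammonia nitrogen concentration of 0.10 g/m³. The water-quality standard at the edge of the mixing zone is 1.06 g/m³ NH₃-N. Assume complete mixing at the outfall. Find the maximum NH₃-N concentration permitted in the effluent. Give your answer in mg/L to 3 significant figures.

Mass balance: 1.06·9.13 = 0.33·Cₑ + 8.8·0.1.
Cₑ = (9.678 − 0.88) / 0.33 = 26.66 mg/L.

26.7 mg/L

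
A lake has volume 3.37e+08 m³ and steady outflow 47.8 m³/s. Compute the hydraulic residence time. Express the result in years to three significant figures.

Q = 47.8 m³/s × 3.156e+07 s/yr = 1.508e+09 m³/yr.
Hydraulic residence time τ = V/Q = 3.37e+08/1.508e+09 = 0.2234 yr.

0.223 yr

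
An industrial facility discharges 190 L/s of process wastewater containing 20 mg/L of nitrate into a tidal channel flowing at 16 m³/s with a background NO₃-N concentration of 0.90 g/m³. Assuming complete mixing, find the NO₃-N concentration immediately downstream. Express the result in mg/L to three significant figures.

190 L/s = 0.19 m³/s.
Flow-weighted mixing gives C = (0.19·20 + 16·0.9) / (0.19 + 16) = 18.2/16.19 = 1.124 mg/L.

1.12 mg/L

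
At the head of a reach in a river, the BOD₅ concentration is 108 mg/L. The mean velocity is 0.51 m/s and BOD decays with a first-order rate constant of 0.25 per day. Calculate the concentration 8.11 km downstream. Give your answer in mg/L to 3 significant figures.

Travel time t = 8.11 km / 0.51 m/s = 8110/0.51 = 1.59e+04 s = 0.1841 d.
First-order decay: C = 108·exp(−0.25·0.1841) = 108·0.955 = 103.1 mg/L.

103 mg/L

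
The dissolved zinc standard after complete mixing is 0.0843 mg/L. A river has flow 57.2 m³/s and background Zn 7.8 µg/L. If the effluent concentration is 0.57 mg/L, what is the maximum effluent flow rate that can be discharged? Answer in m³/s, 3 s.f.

9.01 m³/s

7.8 µg/L = 0.0078 mg/L.
Mass balance at complete mixing: C_std·(Q_w + Q_r) = Q_w·C_e + Q_r·C_b.
Rearranging, Q_w = Q_r·(C_std − C_b)/(C_e − C_std) = 57.2·(0.0843 − 0.0078) / (0.57 − 0.0843) = 9.009 m³/s.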